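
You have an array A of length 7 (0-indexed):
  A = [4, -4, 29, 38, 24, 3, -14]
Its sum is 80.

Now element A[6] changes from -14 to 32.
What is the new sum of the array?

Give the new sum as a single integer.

Answer: 126

Derivation:
Old value at index 6: -14
New value at index 6: 32
Delta = 32 - -14 = 46
New sum = old_sum + delta = 80 + (46) = 126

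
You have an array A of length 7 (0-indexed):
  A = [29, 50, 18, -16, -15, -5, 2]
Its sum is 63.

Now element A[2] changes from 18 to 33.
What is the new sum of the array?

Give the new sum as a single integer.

Old value at index 2: 18
New value at index 2: 33
Delta = 33 - 18 = 15
New sum = old_sum + delta = 63 + (15) = 78

Answer: 78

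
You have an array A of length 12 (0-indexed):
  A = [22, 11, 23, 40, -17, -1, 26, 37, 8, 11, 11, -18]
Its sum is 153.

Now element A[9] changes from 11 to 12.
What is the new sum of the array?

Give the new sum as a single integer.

Answer: 154

Derivation:
Old value at index 9: 11
New value at index 9: 12
Delta = 12 - 11 = 1
New sum = old_sum + delta = 153 + (1) = 154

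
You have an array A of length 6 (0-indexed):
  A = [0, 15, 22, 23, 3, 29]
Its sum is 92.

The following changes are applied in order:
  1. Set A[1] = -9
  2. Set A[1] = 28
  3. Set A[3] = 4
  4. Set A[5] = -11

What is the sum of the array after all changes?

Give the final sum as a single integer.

Answer: 46

Derivation:
Initial sum: 92
Change 1: A[1] 15 -> -9, delta = -24, sum = 68
Change 2: A[1] -9 -> 28, delta = 37, sum = 105
Change 3: A[3] 23 -> 4, delta = -19, sum = 86
Change 4: A[5] 29 -> -11, delta = -40, sum = 46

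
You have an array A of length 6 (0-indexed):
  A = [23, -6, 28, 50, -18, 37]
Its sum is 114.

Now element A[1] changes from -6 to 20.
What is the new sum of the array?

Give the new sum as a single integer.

Old value at index 1: -6
New value at index 1: 20
Delta = 20 - -6 = 26
New sum = old_sum + delta = 114 + (26) = 140

Answer: 140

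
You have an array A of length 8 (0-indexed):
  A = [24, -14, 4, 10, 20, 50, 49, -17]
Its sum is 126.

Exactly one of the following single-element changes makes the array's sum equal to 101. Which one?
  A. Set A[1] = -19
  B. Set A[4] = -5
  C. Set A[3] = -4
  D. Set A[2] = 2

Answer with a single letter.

Answer: B

Derivation:
Option A: A[1] -14->-19, delta=-5, new_sum=126+(-5)=121
Option B: A[4] 20->-5, delta=-25, new_sum=126+(-25)=101 <-- matches target
Option C: A[3] 10->-4, delta=-14, new_sum=126+(-14)=112
Option D: A[2] 4->2, delta=-2, new_sum=126+(-2)=124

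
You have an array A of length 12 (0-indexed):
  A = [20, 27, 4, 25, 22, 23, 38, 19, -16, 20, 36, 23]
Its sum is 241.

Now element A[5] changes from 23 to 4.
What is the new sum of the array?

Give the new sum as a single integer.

Answer: 222

Derivation:
Old value at index 5: 23
New value at index 5: 4
Delta = 4 - 23 = -19
New sum = old_sum + delta = 241 + (-19) = 222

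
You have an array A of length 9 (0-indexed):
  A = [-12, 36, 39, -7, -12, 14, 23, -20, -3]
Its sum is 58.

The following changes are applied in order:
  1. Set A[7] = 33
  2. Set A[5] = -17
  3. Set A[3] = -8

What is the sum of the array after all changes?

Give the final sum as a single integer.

Answer: 79

Derivation:
Initial sum: 58
Change 1: A[7] -20 -> 33, delta = 53, sum = 111
Change 2: A[5] 14 -> -17, delta = -31, sum = 80
Change 3: A[3] -7 -> -8, delta = -1, sum = 79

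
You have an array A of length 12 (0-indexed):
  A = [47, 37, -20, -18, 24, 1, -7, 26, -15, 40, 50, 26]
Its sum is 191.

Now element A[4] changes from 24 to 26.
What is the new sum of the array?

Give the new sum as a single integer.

Answer: 193

Derivation:
Old value at index 4: 24
New value at index 4: 26
Delta = 26 - 24 = 2
New sum = old_sum + delta = 191 + (2) = 193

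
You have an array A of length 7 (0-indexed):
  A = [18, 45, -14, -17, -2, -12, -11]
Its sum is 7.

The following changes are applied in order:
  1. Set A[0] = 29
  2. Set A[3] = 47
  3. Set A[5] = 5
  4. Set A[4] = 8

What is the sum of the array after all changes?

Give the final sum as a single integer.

Initial sum: 7
Change 1: A[0] 18 -> 29, delta = 11, sum = 18
Change 2: A[3] -17 -> 47, delta = 64, sum = 82
Change 3: A[5] -12 -> 5, delta = 17, sum = 99
Change 4: A[4] -2 -> 8, delta = 10, sum = 109

Answer: 109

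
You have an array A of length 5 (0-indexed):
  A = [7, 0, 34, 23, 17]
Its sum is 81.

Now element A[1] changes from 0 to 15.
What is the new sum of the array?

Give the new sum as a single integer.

Answer: 96

Derivation:
Old value at index 1: 0
New value at index 1: 15
Delta = 15 - 0 = 15
New sum = old_sum + delta = 81 + (15) = 96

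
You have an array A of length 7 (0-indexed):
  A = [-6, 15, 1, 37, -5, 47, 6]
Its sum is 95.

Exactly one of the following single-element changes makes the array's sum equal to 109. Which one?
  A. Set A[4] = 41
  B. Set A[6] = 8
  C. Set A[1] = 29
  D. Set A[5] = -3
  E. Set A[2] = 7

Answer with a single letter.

Answer: C

Derivation:
Option A: A[4] -5->41, delta=46, new_sum=95+(46)=141
Option B: A[6] 6->8, delta=2, new_sum=95+(2)=97
Option C: A[1] 15->29, delta=14, new_sum=95+(14)=109 <-- matches target
Option D: A[5] 47->-3, delta=-50, new_sum=95+(-50)=45
Option E: A[2] 1->7, delta=6, new_sum=95+(6)=101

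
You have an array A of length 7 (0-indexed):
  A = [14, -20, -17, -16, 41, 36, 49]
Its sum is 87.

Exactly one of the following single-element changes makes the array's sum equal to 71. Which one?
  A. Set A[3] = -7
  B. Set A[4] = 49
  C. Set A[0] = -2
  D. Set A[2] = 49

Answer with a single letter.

Option A: A[3] -16->-7, delta=9, new_sum=87+(9)=96
Option B: A[4] 41->49, delta=8, new_sum=87+(8)=95
Option C: A[0] 14->-2, delta=-16, new_sum=87+(-16)=71 <-- matches target
Option D: A[2] -17->49, delta=66, new_sum=87+(66)=153

Answer: C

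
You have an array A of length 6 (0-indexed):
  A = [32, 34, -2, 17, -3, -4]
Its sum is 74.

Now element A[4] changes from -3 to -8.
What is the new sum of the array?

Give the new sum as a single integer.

Answer: 69

Derivation:
Old value at index 4: -3
New value at index 4: -8
Delta = -8 - -3 = -5
New sum = old_sum + delta = 74 + (-5) = 69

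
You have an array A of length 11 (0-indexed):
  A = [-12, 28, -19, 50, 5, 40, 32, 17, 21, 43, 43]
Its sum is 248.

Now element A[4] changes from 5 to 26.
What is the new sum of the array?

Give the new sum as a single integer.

Answer: 269

Derivation:
Old value at index 4: 5
New value at index 4: 26
Delta = 26 - 5 = 21
New sum = old_sum + delta = 248 + (21) = 269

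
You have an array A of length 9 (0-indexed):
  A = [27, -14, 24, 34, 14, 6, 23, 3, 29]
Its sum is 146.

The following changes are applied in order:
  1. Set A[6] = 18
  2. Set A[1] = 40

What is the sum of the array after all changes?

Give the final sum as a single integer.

Initial sum: 146
Change 1: A[6] 23 -> 18, delta = -5, sum = 141
Change 2: A[1] -14 -> 40, delta = 54, sum = 195

Answer: 195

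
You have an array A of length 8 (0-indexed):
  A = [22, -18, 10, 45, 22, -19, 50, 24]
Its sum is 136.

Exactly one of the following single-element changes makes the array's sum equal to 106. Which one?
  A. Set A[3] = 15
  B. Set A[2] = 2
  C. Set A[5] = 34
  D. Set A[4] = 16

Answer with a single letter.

Option A: A[3] 45->15, delta=-30, new_sum=136+(-30)=106 <-- matches target
Option B: A[2] 10->2, delta=-8, new_sum=136+(-8)=128
Option C: A[5] -19->34, delta=53, new_sum=136+(53)=189
Option D: A[4] 22->16, delta=-6, new_sum=136+(-6)=130

Answer: A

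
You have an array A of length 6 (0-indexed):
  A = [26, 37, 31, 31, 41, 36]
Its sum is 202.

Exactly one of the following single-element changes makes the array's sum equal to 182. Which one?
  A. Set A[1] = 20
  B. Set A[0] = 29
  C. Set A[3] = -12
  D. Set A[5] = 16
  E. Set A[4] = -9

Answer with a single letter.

Option A: A[1] 37->20, delta=-17, new_sum=202+(-17)=185
Option B: A[0] 26->29, delta=3, new_sum=202+(3)=205
Option C: A[3] 31->-12, delta=-43, new_sum=202+(-43)=159
Option D: A[5] 36->16, delta=-20, new_sum=202+(-20)=182 <-- matches target
Option E: A[4] 41->-9, delta=-50, new_sum=202+(-50)=152

Answer: D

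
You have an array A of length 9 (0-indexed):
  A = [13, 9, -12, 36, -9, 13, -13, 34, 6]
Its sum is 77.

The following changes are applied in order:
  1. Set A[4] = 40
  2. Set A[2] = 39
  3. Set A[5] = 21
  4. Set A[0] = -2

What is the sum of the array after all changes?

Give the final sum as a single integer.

Initial sum: 77
Change 1: A[4] -9 -> 40, delta = 49, sum = 126
Change 2: A[2] -12 -> 39, delta = 51, sum = 177
Change 3: A[5] 13 -> 21, delta = 8, sum = 185
Change 4: A[0] 13 -> -2, delta = -15, sum = 170

Answer: 170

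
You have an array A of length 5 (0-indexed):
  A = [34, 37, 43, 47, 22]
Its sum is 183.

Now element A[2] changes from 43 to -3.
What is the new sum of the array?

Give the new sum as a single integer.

Answer: 137

Derivation:
Old value at index 2: 43
New value at index 2: -3
Delta = -3 - 43 = -46
New sum = old_sum + delta = 183 + (-46) = 137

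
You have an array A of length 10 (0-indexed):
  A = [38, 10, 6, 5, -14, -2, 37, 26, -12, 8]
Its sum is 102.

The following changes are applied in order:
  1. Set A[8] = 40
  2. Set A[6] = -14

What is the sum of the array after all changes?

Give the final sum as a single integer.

Answer: 103

Derivation:
Initial sum: 102
Change 1: A[8] -12 -> 40, delta = 52, sum = 154
Change 2: A[6] 37 -> -14, delta = -51, sum = 103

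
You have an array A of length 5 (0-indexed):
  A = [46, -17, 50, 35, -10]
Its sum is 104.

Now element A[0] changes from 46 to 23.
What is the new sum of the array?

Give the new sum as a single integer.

Old value at index 0: 46
New value at index 0: 23
Delta = 23 - 46 = -23
New sum = old_sum + delta = 104 + (-23) = 81

Answer: 81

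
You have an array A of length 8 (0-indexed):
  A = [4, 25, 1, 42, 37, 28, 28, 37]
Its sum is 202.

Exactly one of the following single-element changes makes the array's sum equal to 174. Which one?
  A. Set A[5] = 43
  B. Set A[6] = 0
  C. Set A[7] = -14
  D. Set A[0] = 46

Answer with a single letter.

Option A: A[5] 28->43, delta=15, new_sum=202+(15)=217
Option B: A[6] 28->0, delta=-28, new_sum=202+(-28)=174 <-- matches target
Option C: A[7] 37->-14, delta=-51, new_sum=202+(-51)=151
Option D: A[0] 4->46, delta=42, new_sum=202+(42)=244

Answer: B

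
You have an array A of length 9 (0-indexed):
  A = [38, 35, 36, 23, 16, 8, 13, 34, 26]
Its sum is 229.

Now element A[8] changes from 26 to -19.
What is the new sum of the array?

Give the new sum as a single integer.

Old value at index 8: 26
New value at index 8: -19
Delta = -19 - 26 = -45
New sum = old_sum + delta = 229 + (-45) = 184

Answer: 184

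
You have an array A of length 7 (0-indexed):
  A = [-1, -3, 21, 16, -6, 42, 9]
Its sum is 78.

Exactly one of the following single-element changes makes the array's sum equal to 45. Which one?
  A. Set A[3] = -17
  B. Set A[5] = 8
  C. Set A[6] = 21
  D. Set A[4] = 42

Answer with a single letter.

Answer: A

Derivation:
Option A: A[3] 16->-17, delta=-33, new_sum=78+(-33)=45 <-- matches target
Option B: A[5] 42->8, delta=-34, new_sum=78+(-34)=44
Option C: A[6] 9->21, delta=12, new_sum=78+(12)=90
Option D: A[4] -6->42, delta=48, new_sum=78+(48)=126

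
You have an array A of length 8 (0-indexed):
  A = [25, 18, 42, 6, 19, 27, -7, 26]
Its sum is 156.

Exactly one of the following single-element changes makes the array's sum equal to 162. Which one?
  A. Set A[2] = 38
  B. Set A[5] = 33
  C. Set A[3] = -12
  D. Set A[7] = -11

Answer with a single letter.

Answer: B

Derivation:
Option A: A[2] 42->38, delta=-4, new_sum=156+(-4)=152
Option B: A[5] 27->33, delta=6, new_sum=156+(6)=162 <-- matches target
Option C: A[3] 6->-12, delta=-18, new_sum=156+(-18)=138
Option D: A[7] 26->-11, delta=-37, new_sum=156+(-37)=119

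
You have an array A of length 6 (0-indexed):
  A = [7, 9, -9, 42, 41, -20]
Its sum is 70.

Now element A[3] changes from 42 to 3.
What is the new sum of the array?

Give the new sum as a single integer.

Old value at index 3: 42
New value at index 3: 3
Delta = 3 - 42 = -39
New sum = old_sum + delta = 70 + (-39) = 31

Answer: 31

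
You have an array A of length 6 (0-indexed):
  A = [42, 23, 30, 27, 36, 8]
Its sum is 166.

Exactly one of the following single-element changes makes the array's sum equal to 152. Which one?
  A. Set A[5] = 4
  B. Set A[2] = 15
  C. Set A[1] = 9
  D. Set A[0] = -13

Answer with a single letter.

Option A: A[5] 8->4, delta=-4, new_sum=166+(-4)=162
Option B: A[2] 30->15, delta=-15, new_sum=166+(-15)=151
Option C: A[1] 23->9, delta=-14, new_sum=166+(-14)=152 <-- matches target
Option D: A[0] 42->-13, delta=-55, new_sum=166+(-55)=111

Answer: C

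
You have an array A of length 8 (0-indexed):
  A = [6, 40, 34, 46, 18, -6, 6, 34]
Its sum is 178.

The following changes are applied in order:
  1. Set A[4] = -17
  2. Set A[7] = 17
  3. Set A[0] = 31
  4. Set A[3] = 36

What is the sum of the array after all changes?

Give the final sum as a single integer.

Answer: 141

Derivation:
Initial sum: 178
Change 1: A[4] 18 -> -17, delta = -35, sum = 143
Change 2: A[7] 34 -> 17, delta = -17, sum = 126
Change 3: A[0] 6 -> 31, delta = 25, sum = 151
Change 4: A[3] 46 -> 36, delta = -10, sum = 141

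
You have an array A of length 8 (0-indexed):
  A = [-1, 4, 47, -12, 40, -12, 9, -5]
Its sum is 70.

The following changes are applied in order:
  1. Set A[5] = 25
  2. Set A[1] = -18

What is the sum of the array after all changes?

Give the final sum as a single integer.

Initial sum: 70
Change 1: A[5] -12 -> 25, delta = 37, sum = 107
Change 2: A[1] 4 -> -18, delta = -22, sum = 85

Answer: 85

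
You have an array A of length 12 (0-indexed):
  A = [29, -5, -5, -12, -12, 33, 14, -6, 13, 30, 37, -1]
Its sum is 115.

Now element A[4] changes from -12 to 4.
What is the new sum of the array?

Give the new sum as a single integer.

Old value at index 4: -12
New value at index 4: 4
Delta = 4 - -12 = 16
New sum = old_sum + delta = 115 + (16) = 131

Answer: 131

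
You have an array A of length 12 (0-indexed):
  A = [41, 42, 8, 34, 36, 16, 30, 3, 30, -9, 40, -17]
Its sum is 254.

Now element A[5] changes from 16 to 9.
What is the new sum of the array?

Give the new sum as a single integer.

Answer: 247

Derivation:
Old value at index 5: 16
New value at index 5: 9
Delta = 9 - 16 = -7
New sum = old_sum + delta = 254 + (-7) = 247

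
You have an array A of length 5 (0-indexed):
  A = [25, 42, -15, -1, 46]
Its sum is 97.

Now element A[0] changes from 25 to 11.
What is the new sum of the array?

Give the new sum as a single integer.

Old value at index 0: 25
New value at index 0: 11
Delta = 11 - 25 = -14
New sum = old_sum + delta = 97 + (-14) = 83

Answer: 83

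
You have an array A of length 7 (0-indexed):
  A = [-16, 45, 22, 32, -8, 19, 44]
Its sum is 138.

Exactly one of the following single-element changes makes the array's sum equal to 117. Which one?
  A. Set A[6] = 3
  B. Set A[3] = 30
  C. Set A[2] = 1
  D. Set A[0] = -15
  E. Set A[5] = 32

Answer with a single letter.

Answer: C

Derivation:
Option A: A[6] 44->3, delta=-41, new_sum=138+(-41)=97
Option B: A[3] 32->30, delta=-2, new_sum=138+(-2)=136
Option C: A[2] 22->1, delta=-21, new_sum=138+(-21)=117 <-- matches target
Option D: A[0] -16->-15, delta=1, new_sum=138+(1)=139
Option E: A[5] 19->32, delta=13, new_sum=138+(13)=151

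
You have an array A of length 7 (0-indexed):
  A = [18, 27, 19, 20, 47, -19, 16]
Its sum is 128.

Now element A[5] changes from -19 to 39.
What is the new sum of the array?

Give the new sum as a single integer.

Old value at index 5: -19
New value at index 5: 39
Delta = 39 - -19 = 58
New sum = old_sum + delta = 128 + (58) = 186

Answer: 186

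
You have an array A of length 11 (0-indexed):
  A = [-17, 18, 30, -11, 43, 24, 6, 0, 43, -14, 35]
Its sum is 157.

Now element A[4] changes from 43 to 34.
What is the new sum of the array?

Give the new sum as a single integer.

Answer: 148

Derivation:
Old value at index 4: 43
New value at index 4: 34
Delta = 34 - 43 = -9
New sum = old_sum + delta = 157 + (-9) = 148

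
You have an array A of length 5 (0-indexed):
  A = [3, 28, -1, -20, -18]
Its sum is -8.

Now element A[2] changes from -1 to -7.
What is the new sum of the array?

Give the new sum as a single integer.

Old value at index 2: -1
New value at index 2: -7
Delta = -7 - -1 = -6
New sum = old_sum + delta = -8 + (-6) = -14

Answer: -14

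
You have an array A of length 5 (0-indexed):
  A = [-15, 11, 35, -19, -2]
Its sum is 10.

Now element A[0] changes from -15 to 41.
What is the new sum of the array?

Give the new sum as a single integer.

Old value at index 0: -15
New value at index 0: 41
Delta = 41 - -15 = 56
New sum = old_sum + delta = 10 + (56) = 66

Answer: 66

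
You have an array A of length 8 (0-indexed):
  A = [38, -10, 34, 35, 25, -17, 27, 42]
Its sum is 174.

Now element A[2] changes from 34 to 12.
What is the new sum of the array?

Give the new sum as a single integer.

Old value at index 2: 34
New value at index 2: 12
Delta = 12 - 34 = -22
New sum = old_sum + delta = 174 + (-22) = 152

Answer: 152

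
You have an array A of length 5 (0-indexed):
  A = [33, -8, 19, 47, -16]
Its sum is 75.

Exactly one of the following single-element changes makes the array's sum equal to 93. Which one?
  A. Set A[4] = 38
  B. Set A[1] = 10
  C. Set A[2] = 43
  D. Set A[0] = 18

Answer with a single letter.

Answer: B

Derivation:
Option A: A[4] -16->38, delta=54, new_sum=75+(54)=129
Option B: A[1] -8->10, delta=18, new_sum=75+(18)=93 <-- matches target
Option C: A[2] 19->43, delta=24, new_sum=75+(24)=99
Option D: A[0] 33->18, delta=-15, new_sum=75+(-15)=60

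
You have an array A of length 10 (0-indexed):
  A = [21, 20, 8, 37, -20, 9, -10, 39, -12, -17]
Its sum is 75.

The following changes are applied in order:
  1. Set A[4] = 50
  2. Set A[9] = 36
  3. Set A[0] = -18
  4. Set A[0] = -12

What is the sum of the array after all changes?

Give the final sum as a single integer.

Answer: 165

Derivation:
Initial sum: 75
Change 1: A[4] -20 -> 50, delta = 70, sum = 145
Change 2: A[9] -17 -> 36, delta = 53, sum = 198
Change 3: A[0] 21 -> -18, delta = -39, sum = 159
Change 4: A[0] -18 -> -12, delta = 6, sum = 165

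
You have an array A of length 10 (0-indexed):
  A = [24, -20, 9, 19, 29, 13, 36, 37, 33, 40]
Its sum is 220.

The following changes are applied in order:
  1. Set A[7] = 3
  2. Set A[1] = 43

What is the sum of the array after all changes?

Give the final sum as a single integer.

Initial sum: 220
Change 1: A[7] 37 -> 3, delta = -34, sum = 186
Change 2: A[1] -20 -> 43, delta = 63, sum = 249

Answer: 249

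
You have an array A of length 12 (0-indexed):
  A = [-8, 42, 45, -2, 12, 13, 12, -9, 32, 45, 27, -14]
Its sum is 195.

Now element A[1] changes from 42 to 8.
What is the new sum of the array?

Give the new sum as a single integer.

Old value at index 1: 42
New value at index 1: 8
Delta = 8 - 42 = -34
New sum = old_sum + delta = 195 + (-34) = 161

Answer: 161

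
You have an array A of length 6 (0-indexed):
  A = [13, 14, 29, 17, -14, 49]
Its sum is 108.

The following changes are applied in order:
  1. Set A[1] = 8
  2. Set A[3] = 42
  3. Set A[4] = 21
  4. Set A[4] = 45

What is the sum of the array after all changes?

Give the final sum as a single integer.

Initial sum: 108
Change 1: A[1] 14 -> 8, delta = -6, sum = 102
Change 2: A[3] 17 -> 42, delta = 25, sum = 127
Change 3: A[4] -14 -> 21, delta = 35, sum = 162
Change 4: A[4] 21 -> 45, delta = 24, sum = 186

Answer: 186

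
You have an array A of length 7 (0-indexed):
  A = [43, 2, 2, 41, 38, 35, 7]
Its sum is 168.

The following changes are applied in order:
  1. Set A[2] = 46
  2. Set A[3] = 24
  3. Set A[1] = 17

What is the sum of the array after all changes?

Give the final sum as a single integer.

Initial sum: 168
Change 1: A[2] 2 -> 46, delta = 44, sum = 212
Change 2: A[3] 41 -> 24, delta = -17, sum = 195
Change 3: A[1] 2 -> 17, delta = 15, sum = 210

Answer: 210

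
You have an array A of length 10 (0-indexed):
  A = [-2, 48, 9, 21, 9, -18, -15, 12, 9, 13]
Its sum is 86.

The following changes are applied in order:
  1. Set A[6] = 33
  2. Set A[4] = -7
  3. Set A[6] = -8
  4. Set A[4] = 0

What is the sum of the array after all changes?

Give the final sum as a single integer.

Answer: 84

Derivation:
Initial sum: 86
Change 1: A[6] -15 -> 33, delta = 48, sum = 134
Change 2: A[4] 9 -> -7, delta = -16, sum = 118
Change 3: A[6] 33 -> -8, delta = -41, sum = 77
Change 4: A[4] -7 -> 0, delta = 7, sum = 84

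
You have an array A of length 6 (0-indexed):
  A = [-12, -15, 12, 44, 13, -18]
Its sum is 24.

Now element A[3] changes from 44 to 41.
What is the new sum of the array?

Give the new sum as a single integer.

Old value at index 3: 44
New value at index 3: 41
Delta = 41 - 44 = -3
New sum = old_sum + delta = 24 + (-3) = 21

Answer: 21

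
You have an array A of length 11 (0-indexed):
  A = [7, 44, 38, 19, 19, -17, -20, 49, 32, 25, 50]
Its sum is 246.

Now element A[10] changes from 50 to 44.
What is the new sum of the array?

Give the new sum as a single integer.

Old value at index 10: 50
New value at index 10: 44
Delta = 44 - 50 = -6
New sum = old_sum + delta = 246 + (-6) = 240

Answer: 240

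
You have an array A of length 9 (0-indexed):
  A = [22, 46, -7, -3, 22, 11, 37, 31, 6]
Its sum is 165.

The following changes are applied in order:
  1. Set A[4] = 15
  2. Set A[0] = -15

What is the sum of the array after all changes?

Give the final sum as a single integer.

Initial sum: 165
Change 1: A[4] 22 -> 15, delta = -7, sum = 158
Change 2: A[0] 22 -> -15, delta = -37, sum = 121

Answer: 121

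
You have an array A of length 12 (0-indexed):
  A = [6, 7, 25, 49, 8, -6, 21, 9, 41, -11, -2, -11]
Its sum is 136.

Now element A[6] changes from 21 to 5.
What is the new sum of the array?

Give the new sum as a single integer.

Answer: 120

Derivation:
Old value at index 6: 21
New value at index 6: 5
Delta = 5 - 21 = -16
New sum = old_sum + delta = 136 + (-16) = 120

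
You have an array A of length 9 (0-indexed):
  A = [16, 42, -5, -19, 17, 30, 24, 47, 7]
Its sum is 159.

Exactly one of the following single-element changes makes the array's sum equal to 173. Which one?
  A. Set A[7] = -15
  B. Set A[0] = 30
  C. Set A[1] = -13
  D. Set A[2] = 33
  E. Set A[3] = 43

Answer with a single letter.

Option A: A[7] 47->-15, delta=-62, new_sum=159+(-62)=97
Option B: A[0] 16->30, delta=14, new_sum=159+(14)=173 <-- matches target
Option C: A[1] 42->-13, delta=-55, new_sum=159+(-55)=104
Option D: A[2] -5->33, delta=38, new_sum=159+(38)=197
Option E: A[3] -19->43, delta=62, new_sum=159+(62)=221

Answer: B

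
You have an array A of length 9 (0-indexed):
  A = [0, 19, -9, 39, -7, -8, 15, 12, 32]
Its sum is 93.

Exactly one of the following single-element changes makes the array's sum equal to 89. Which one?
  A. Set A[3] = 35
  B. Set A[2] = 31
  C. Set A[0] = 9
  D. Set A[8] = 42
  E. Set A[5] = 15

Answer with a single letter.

Option A: A[3] 39->35, delta=-4, new_sum=93+(-4)=89 <-- matches target
Option B: A[2] -9->31, delta=40, new_sum=93+(40)=133
Option C: A[0] 0->9, delta=9, new_sum=93+(9)=102
Option D: A[8] 32->42, delta=10, new_sum=93+(10)=103
Option E: A[5] -8->15, delta=23, new_sum=93+(23)=116

Answer: A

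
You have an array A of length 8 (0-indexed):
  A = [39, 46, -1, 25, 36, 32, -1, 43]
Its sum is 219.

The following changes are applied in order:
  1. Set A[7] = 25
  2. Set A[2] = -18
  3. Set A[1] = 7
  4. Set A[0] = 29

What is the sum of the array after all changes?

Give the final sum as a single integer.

Initial sum: 219
Change 1: A[7] 43 -> 25, delta = -18, sum = 201
Change 2: A[2] -1 -> -18, delta = -17, sum = 184
Change 3: A[1] 46 -> 7, delta = -39, sum = 145
Change 4: A[0] 39 -> 29, delta = -10, sum = 135

Answer: 135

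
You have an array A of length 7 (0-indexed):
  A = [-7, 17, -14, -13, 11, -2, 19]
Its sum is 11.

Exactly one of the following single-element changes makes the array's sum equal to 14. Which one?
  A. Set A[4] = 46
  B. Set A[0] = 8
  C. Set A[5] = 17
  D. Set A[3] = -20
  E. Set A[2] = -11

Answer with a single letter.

Option A: A[4] 11->46, delta=35, new_sum=11+(35)=46
Option B: A[0] -7->8, delta=15, new_sum=11+(15)=26
Option C: A[5] -2->17, delta=19, new_sum=11+(19)=30
Option D: A[3] -13->-20, delta=-7, new_sum=11+(-7)=4
Option E: A[2] -14->-11, delta=3, new_sum=11+(3)=14 <-- matches target

Answer: E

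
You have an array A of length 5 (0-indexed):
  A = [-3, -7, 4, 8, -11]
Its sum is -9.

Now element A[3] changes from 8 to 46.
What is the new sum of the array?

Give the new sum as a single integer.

Old value at index 3: 8
New value at index 3: 46
Delta = 46 - 8 = 38
New sum = old_sum + delta = -9 + (38) = 29

Answer: 29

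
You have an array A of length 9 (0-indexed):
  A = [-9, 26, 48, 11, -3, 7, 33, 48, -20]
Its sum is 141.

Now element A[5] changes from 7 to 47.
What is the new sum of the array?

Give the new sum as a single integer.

Old value at index 5: 7
New value at index 5: 47
Delta = 47 - 7 = 40
New sum = old_sum + delta = 141 + (40) = 181

Answer: 181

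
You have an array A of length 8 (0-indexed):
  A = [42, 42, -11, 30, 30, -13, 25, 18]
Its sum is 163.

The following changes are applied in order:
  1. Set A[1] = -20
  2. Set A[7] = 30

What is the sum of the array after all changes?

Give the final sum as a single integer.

Answer: 113

Derivation:
Initial sum: 163
Change 1: A[1] 42 -> -20, delta = -62, sum = 101
Change 2: A[7] 18 -> 30, delta = 12, sum = 113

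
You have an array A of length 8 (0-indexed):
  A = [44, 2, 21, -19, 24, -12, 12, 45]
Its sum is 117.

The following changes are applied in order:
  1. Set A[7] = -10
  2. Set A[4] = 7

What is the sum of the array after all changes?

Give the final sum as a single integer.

Initial sum: 117
Change 1: A[7] 45 -> -10, delta = -55, sum = 62
Change 2: A[4] 24 -> 7, delta = -17, sum = 45

Answer: 45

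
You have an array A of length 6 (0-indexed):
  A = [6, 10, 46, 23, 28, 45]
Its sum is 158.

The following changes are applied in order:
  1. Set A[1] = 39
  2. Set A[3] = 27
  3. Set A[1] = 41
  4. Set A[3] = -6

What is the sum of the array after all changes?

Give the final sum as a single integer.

Answer: 160

Derivation:
Initial sum: 158
Change 1: A[1] 10 -> 39, delta = 29, sum = 187
Change 2: A[3] 23 -> 27, delta = 4, sum = 191
Change 3: A[1] 39 -> 41, delta = 2, sum = 193
Change 4: A[3] 27 -> -6, delta = -33, sum = 160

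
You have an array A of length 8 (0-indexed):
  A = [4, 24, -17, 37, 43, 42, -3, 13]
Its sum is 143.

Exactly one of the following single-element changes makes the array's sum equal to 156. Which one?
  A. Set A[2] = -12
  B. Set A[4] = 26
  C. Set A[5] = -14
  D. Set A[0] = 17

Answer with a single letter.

Answer: D

Derivation:
Option A: A[2] -17->-12, delta=5, new_sum=143+(5)=148
Option B: A[4] 43->26, delta=-17, new_sum=143+(-17)=126
Option C: A[5] 42->-14, delta=-56, new_sum=143+(-56)=87
Option D: A[0] 4->17, delta=13, new_sum=143+(13)=156 <-- matches target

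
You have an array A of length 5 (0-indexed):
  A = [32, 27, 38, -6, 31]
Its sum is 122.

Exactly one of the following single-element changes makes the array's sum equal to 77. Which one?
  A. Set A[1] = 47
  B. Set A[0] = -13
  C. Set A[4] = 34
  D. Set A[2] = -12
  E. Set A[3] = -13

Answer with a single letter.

Option A: A[1] 27->47, delta=20, new_sum=122+(20)=142
Option B: A[0] 32->-13, delta=-45, new_sum=122+(-45)=77 <-- matches target
Option C: A[4] 31->34, delta=3, new_sum=122+(3)=125
Option D: A[2] 38->-12, delta=-50, new_sum=122+(-50)=72
Option E: A[3] -6->-13, delta=-7, new_sum=122+(-7)=115

Answer: B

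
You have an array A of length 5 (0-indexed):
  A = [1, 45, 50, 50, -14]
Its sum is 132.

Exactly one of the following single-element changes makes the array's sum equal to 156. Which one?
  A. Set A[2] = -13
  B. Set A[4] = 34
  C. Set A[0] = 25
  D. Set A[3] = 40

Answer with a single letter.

Answer: C

Derivation:
Option A: A[2] 50->-13, delta=-63, new_sum=132+(-63)=69
Option B: A[4] -14->34, delta=48, new_sum=132+(48)=180
Option C: A[0] 1->25, delta=24, new_sum=132+(24)=156 <-- matches target
Option D: A[3] 50->40, delta=-10, new_sum=132+(-10)=122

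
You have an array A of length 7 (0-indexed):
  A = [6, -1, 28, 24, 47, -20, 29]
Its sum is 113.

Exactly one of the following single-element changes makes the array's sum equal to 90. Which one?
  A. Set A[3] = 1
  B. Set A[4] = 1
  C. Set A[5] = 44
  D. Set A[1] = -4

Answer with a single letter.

Option A: A[3] 24->1, delta=-23, new_sum=113+(-23)=90 <-- matches target
Option B: A[4] 47->1, delta=-46, new_sum=113+(-46)=67
Option C: A[5] -20->44, delta=64, new_sum=113+(64)=177
Option D: A[1] -1->-4, delta=-3, new_sum=113+(-3)=110

Answer: A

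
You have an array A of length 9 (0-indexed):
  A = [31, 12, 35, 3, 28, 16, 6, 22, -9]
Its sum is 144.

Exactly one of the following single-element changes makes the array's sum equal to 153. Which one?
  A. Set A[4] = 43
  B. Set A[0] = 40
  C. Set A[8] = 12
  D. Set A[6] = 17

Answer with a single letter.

Option A: A[4] 28->43, delta=15, new_sum=144+(15)=159
Option B: A[0] 31->40, delta=9, new_sum=144+(9)=153 <-- matches target
Option C: A[8] -9->12, delta=21, new_sum=144+(21)=165
Option D: A[6] 6->17, delta=11, new_sum=144+(11)=155

Answer: B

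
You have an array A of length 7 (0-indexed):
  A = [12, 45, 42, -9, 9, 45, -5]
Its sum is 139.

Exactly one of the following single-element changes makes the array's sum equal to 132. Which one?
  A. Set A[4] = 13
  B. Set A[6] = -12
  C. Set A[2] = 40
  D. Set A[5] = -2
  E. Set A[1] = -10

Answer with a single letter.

Answer: B

Derivation:
Option A: A[4] 9->13, delta=4, new_sum=139+(4)=143
Option B: A[6] -5->-12, delta=-7, new_sum=139+(-7)=132 <-- matches target
Option C: A[2] 42->40, delta=-2, new_sum=139+(-2)=137
Option D: A[5] 45->-2, delta=-47, new_sum=139+(-47)=92
Option E: A[1] 45->-10, delta=-55, new_sum=139+(-55)=84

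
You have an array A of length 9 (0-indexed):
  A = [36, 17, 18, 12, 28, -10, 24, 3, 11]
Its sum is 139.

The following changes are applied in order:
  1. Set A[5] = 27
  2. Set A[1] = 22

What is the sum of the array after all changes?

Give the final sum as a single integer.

Answer: 181

Derivation:
Initial sum: 139
Change 1: A[5] -10 -> 27, delta = 37, sum = 176
Change 2: A[1] 17 -> 22, delta = 5, sum = 181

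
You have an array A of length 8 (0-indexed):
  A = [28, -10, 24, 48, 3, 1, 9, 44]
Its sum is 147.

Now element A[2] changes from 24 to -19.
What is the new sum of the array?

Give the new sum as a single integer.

Old value at index 2: 24
New value at index 2: -19
Delta = -19 - 24 = -43
New sum = old_sum + delta = 147 + (-43) = 104

Answer: 104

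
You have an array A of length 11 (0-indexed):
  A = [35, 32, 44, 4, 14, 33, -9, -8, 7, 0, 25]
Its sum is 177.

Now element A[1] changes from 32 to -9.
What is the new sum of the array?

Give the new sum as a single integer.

Answer: 136

Derivation:
Old value at index 1: 32
New value at index 1: -9
Delta = -9 - 32 = -41
New sum = old_sum + delta = 177 + (-41) = 136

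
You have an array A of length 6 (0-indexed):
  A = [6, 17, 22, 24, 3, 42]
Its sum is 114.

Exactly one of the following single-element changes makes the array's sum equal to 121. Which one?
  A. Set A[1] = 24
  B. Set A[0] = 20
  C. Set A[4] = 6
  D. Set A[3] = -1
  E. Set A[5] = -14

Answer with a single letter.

Option A: A[1] 17->24, delta=7, new_sum=114+(7)=121 <-- matches target
Option B: A[0] 6->20, delta=14, new_sum=114+(14)=128
Option C: A[4] 3->6, delta=3, new_sum=114+(3)=117
Option D: A[3] 24->-1, delta=-25, new_sum=114+(-25)=89
Option E: A[5] 42->-14, delta=-56, new_sum=114+(-56)=58

Answer: A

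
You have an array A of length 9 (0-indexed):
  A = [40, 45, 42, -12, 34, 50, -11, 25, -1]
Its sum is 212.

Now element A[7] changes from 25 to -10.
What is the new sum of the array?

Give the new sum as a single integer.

Answer: 177

Derivation:
Old value at index 7: 25
New value at index 7: -10
Delta = -10 - 25 = -35
New sum = old_sum + delta = 212 + (-35) = 177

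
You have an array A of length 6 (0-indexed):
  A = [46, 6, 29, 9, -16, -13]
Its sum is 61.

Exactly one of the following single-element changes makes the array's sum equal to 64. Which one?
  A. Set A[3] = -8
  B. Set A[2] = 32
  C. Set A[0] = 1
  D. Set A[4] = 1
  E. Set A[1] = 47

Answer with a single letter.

Answer: B

Derivation:
Option A: A[3] 9->-8, delta=-17, new_sum=61+(-17)=44
Option B: A[2] 29->32, delta=3, new_sum=61+(3)=64 <-- matches target
Option C: A[0] 46->1, delta=-45, new_sum=61+(-45)=16
Option D: A[4] -16->1, delta=17, new_sum=61+(17)=78
Option E: A[1] 6->47, delta=41, new_sum=61+(41)=102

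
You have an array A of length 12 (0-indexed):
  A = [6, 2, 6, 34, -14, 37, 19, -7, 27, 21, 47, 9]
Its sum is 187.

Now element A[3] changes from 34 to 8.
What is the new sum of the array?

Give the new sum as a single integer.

Old value at index 3: 34
New value at index 3: 8
Delta = 8 - 34 = -26
New sum = old_sum + delta = 187 + (-26) = 161

Answer: 161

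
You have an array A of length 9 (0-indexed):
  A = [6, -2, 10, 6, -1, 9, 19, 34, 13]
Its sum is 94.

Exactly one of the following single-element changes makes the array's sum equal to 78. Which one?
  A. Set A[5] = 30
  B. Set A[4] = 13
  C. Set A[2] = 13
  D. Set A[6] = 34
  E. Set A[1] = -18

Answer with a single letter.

Option A: A[5] 9->30, delta=21, new_sum=94+(21)=115
Option B: A[4] -1->13, delta=14, new_sum=94+(14)=108
Option C: A[2] 10->13, delta=3, new_sum=94+(3)=97
Option D: A[6] 19->34, delta=15, new_sum=94+(15)=109
Option E: A[1] -2->-18, delta=-16, new_sum=94+(-16)=78 <-- matches target

Answer: E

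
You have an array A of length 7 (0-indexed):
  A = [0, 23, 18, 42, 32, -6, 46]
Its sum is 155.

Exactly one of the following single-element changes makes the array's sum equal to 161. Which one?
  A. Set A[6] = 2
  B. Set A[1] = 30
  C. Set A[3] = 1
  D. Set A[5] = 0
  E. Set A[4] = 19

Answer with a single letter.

Answer: D

Derivation:
Option A: A[6] 46->2, delta=-44, new_sum=155+(-44)=111
Option B: A[1] 23->30, delta=7, new_sum=155+(7)=162
Option C: A[3] 42->1, delta=-41, new_sum=155+(-41)=114
Option D: A[5] -6->0, delta=6, new_sum=155+(6)=161 <-- matches target
Option E: A[4] 32->19, delta=-13, new_sum=155+(-13)=142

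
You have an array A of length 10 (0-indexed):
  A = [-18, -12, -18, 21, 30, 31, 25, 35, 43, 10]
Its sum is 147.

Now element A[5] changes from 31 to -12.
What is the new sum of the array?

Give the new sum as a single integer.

Old value at index 5: 31
New value at index 5: -12
Delta = -12 - 31 = -43
New sum = old_sum + delta = 147 + (-43) = 104

Answer: 104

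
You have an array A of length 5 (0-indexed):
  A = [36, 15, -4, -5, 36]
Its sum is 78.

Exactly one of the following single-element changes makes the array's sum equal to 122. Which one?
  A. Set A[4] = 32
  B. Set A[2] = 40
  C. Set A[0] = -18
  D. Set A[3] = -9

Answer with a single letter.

Option A: A[4] 36->32, delta=-4, new_sum=78+(-4)=74
Option B: A[2] -4->40, delta=44, new_sum=78+(44)=122 <-- matches target
Option C: A[0] 36->-18, delta=-54, new_sum=78+(-54)=24
Option D: A[3] -5->-9, delta=-4, new_sum=78+(-4)=74

Answer: B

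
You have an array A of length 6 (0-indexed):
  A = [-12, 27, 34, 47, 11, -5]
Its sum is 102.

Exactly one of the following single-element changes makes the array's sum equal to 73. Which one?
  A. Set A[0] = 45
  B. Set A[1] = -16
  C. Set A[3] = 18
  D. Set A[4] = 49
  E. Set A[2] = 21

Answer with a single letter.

Option A: A[0] -12->45, delta=57, new_sum=102+(57)=159
Option B: A[1] 27->-16, delta=-43, new_sum=102+(-43)=59
Option C: A[3] 47->18, delta=-29, new_sum=102+(-29)=73 <-- matches target
Option D: A[4] 11->49, delta=38, new_sum=102+(38)=140
Option E: A[2] 34->21, delta=-13, new_sum=102+(-13)=89

Answer: C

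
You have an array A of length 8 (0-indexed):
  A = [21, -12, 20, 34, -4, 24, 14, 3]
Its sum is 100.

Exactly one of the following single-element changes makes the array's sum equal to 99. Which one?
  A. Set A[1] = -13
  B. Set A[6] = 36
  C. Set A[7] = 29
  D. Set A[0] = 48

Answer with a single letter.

Answer: A

Derivation:
Option A: A[1] -12->-13, delta=-1, new_sum=100+(-1)=99 <-- matches target
Option B: A[6] 14->36, delta=22, new_sum=100+(22)=122
Option C: A[7] 3->29, delta=26, new_sum=100+(26)=126
Option D: A[0] 21->48, delta=27, new_sum=100+(27)=127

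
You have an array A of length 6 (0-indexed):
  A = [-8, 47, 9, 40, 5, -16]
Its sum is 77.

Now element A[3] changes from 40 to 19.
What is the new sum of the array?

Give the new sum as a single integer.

Old value at index 3: 40
New value at index 3: 19
Delta = 19 - 40 = -21
New sum = old_sum + delta = 77 + (-21) = 56

Answer: 56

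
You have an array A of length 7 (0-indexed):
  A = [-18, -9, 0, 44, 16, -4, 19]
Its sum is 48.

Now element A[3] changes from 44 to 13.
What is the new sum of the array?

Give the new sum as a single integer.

Old value at index 3: 44
New value at index 3: 13
Delta = 13 - 44 = -31
New sum = old_sum + delta = 48 + (-31) = 17

Answer: 17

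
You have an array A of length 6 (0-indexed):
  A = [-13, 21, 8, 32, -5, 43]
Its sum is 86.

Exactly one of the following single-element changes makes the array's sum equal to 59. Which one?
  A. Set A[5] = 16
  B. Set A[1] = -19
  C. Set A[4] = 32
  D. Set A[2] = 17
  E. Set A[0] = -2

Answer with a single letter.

Option A: A[5] 43->16, delta=-27, new_sum=86+(-27)=59 <-- matches target
Option B: A[1] 21->-19, delta=-40, new_sum=86+(-40)=46
Option C: A[4] -5->32, delta=37, new_sum=86+(37)=123
Option D: A[2] 8->17, delta=9, new_sum=86+(9)=95
Option E: A[0] -13->-2, delta=11, new_sum=86+(11)=97

Answer: A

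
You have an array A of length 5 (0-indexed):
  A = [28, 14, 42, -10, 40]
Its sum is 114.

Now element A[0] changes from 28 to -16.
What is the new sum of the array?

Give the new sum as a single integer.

Old value at index 0: 28
New value at index 0: -16
Delta = -16 - 28 = -44
New sum = old_sum + delta = 114 + (-44) = 70

Answer: 70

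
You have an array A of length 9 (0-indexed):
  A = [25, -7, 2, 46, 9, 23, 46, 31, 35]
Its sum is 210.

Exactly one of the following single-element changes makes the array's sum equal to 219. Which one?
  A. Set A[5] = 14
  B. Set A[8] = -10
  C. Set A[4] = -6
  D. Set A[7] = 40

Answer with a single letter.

Answer: D

Derivation:
Option A: A[5] 23->14, delta=-9, new_sum=210+(-9)=201
Option B: A[8] 35->-10, delta=-45, new_sum=210+(-45)=165
Option C: A[4] 9->-6, delta=-15, new_sum=210+(-15)=195
Option D: A[7] 31->40, delta=9, new_sum=210+(9)=219 <-- matches target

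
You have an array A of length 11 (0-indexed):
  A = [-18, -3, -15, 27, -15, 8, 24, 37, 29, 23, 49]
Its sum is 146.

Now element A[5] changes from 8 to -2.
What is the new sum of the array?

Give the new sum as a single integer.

Answer: 136

Derivation:
Old value at index 5: 8
New value at index 5: -2
Delta = -2 - 8 = -10
New sum = old_sum + delta = 146 + (-10) = 136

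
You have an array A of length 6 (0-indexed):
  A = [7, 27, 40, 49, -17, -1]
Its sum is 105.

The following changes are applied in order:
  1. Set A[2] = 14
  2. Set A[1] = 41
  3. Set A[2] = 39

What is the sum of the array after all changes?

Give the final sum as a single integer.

Answer: 118

Derivation:
Initial sum: 105
Change 1: A[2] 40 -> 14, delta = -26, sum = 79
Change 2: A[1] 27 -> 41, delta = 14, sum = 93
Change 3: A[2] 14 -> 39, delta = 25, sum = 118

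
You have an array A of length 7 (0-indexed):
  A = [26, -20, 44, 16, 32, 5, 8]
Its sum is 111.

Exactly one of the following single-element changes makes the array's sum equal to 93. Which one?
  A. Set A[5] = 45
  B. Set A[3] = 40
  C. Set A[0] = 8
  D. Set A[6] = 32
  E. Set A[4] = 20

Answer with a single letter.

Answer: C

Derivation:
Option A: A[5] 5->45, delta=40, new_sum=111+(40)=151
Option B: A[3] 16->40, delta=24, new_sum=111+(24)=135
Option C: A[0] 26->8, delta=-18, new_sum=111+(-18)=93 <-- matches target
Option D: A[6] 8->32, delta=24, new_sum=111+(24)=135
Option E: A[4] 32->20, delta=-12, new_sum=111+(-12)=99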